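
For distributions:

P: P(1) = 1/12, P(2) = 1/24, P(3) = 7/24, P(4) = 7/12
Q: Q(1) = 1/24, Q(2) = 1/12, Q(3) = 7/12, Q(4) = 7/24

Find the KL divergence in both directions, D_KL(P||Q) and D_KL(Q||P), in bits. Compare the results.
D_KL(P||Q) = 0.3333 bits, D_KL(Q||P) = 0.3333 bits. The two directions give exactly the same value for this pair.

D_KL(P||Q) = Σ P(x) log₂(P(x)/Q(x))

Computing term by term:
  P(1)·log₂(P(1)/Q(1)) = (1/12)·log₂((1/12)/(1/24)) = 0.08333
  P(2)·log₂(P(2)/Q(2)) = (1/24)·log₂((1/24)/(1/12)) = -0.04167
  P(3)·log₂(P(3)/Q(3)) = (7/24)·log₂((7/24)/(7/12)) = -0.29167
  P(4)·log₂(P(4)/Q(4)) = (7/12)·log₂((7/12)/(7/24)) = 0.58333

D_KL(P||Q) = 0.08333 - 0.04167 - 0.29167 + 0.58333 = 0.33332 ≈ 0.3333 bits

D_KL(Q||P) = Σ Q(x) log₂(Q(x)/P(x))

Computing term by term:
  Q(1)·log₂(Q(1)/P(1)) = (1/24)·log₂((1/24)/(1/12)) = -0.04167
  Q(2)·log₂(Q(2)/P(2)) = (1/12)·log₂((1/12)/(1/24)) = 0.08333
  Q(3)·log₂(Q(3)/P(3)) = (7/12)·log₂((7/12)/(7/24)) = 0.58333
  Q(4)·log₂(Q(4)/P(4)) = (7/24)·log₂((7/24)/(7/12)) = -0.29167

D_KL(Q||P) = -0.04167 + 0.08333 + 0.58333 - 0.29167 = 0.33332 ≈ 0.3333 bits

These ARE equal here. Q is P with outcomes relabeled (Q(1) = P(2), Q(2) = P(1), Q(3) = P(4), Q(4) = P(3)) by a relabeling that is its own inverse, so the two sums contain exactly the same terms in a different order. This is a special case — KL divergence is not symmetric in general: D_KL(P||Q) ≠ D_KL(Q||P) for most P, Q.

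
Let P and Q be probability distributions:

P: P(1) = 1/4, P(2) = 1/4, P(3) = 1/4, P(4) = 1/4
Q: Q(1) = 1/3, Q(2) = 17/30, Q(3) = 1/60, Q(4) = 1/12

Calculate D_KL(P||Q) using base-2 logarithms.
0.9741 bits

D_KL(P||Q) = Σ P(x) log₂(P(x)/Q(x))

Computing term by term:
  P(1)·log₂(P(1)/Q(1)) = (1/4)·log₂((1/4)/(1/3)) = -0.10376
  P(2)·log₂(P(2)/Q(2)) = (1/4)·log₂((1/4)/(17/30)) = -0.29514
  P(3)·log₂(P(3)/Q(3)) = (1/4)·log₂((1/4)/(1/60)) = 0.97672
  P(4)·log₂(P(4)/Q(4)) = (1/4)·log₂((1/4)/(1/12)) = 0.39624

D_KL(P||Q) = -0.10376 - 0.29514 + 0.97672 + 0.39624 = 0.97406 ≈ 0.9741 bits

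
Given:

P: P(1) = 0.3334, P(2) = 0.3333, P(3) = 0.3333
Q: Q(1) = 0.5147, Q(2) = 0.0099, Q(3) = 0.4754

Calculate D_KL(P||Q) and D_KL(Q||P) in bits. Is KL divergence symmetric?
D_KL(P||Q) = 1.3113 bits, D_KL(Q||P) = 0.5158 bits. No, KL divergence is not symmetric.

D_KL(P||Q) = Σ P(x) log₂(P(x)/Q(x))

Computing term by term:
  P(1)·log₂(P(1)/Q(1)) = 0.3334·log₂(0.3334/0.5147) = -0.20887
  P(2)·log₂(P(2)/Q(2)) = 0.3333·log₂(0.3333/0.0099) = 1.69091
  P(3)·log₂(P(3)/Q(3)) = 0.3333·log₂(0.3333/0.4754) = -0.17076

D_KL(P||Q) = -0.20887 + 1.69091 - 0.17076 = 1.31128 ≈ 1.3113 bits

D_KL(Q||P) = Σ Q(x) log₂(Q(x)/P(x))

Computing term by term:
  Q(1)·log₂(Q(1)/P(1)) = 0.5147·log₂(0.5147/0.3334) = 0.32245
  Q(2)·log₂(Q(2)/P(2)) = 0.0099·log₂(0.0099/0.3333) = -0.05023
  Q(3)·log₂(Q(3)/P(3)) = 0.4754·log₂(0.4754/0.3333) = 0.24356

D_KL(Q||P) = 0.32245 - 0.05023 + 0.24356 = 0.51578 ≈ 0.5158 bits

These are NOT equal (difference: 0.7955 bits). KL divergence is asymmetric: D_KL(P||Q) ≠ D_KL(Q||P) in general.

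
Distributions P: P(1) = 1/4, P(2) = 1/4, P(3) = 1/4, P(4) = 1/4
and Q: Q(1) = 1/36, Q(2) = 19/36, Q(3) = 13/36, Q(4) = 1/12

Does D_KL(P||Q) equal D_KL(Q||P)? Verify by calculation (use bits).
D_KL(P||Q) = 0.7866 bits, D_KL(Q||P) = 0.5404 bits. No — D_KL(P||Q) ≠ D_KL(Q||P) for this pair.

D_KL(P||Q) = Σ P(x) log₂(P(x)/Q(x))

Computing term by term:
  P(1)·log₂(P(1)/Q(1)) = (1/4)·log₂((1/4)/(1/36)) = 0.79248
  P(2)·log₂(P(2)/Q(2)) = (1/4)·log₂((1/4)/(19/36)) = -0.26950
  P(3)·log₂(P(3)/Q(3)) = (1/4)·log₂((1/4)/(13/36)) = -0.13263
  P(4)·log₂(P(4)/Q(4)) = (1/4)·log₂((1/4)/(1/12)) = 0.39624

D_KL(P||Q) = 0.79248 - 0.26950 - 0.13263 + 0.39624 = 0.78659 ≈ 0.7866 bits

D_KL(Q||P) = Σ Q(x) log₂(Q(x)/P(x))

Computing term by term:
  Q(1)·log₂(Q(1)/P(1)) = (1/36)·log₂((1/36)/(1/4)) = -0.08805
  Q(2)·log₂(Q(2)/P(2)) = (19/36)·log₂((19/36)/(1/4)) = 0.56895
  Q(3)·log₂(Q(3)/P(3)) = (13/36)·log₂((13/36)/(1/4)) = 0.19157
  Q(4)·log₂(Q(4)/P(4)) = (1/12)·log₂((1/12)/(1/4)) = -0.13208

D_KL(Q||P) = -0.08805 + 0.56895 + 0.19157 - 0.13208 = 0.54039 ≈ 0.5404 bits

These are NOT equal (difference: 0.2462 bits). KL divergence is asymmetric: D_KL(P||Q) ≠ D_KL(Q||P) in general.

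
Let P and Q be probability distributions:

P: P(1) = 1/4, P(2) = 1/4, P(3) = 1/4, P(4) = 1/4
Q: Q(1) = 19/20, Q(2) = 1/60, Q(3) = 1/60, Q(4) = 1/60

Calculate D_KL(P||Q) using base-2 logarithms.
2.4487 bits

D_KL(P||Q) = Σ P(x) log₂(P(x)/Q(x))

Computing term by term:
  P(1)·log₂(P(1)/Q(1)) = (1/4)·log₂((1/4)/(19/20)) = -0.48150
  P(2)·log₂(P(2)/Q(2)) = (1/4)·log₂((1/4)/(1/60)) = 0.97672
  P(3)·log₂(P(3)/Q(3)) = (1/4)·log₂((1/4)/(1/60)) = 0.97672
  P(4)·log₂(P(4)/Q(4)) = (1/4)·log₂((1/4)/(1/60)) = 0.97672

D_KL(P||Q) = -0.48150 + 0.97672 + 0.97672 + 0.97672 = 2.44866 ≈ 2.4487 bits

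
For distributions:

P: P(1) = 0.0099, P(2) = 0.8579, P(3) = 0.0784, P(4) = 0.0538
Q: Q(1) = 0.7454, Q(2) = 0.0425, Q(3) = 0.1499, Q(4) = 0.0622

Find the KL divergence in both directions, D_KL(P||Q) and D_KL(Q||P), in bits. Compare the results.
D_KL(P||Q) = 3.5729 bits, D_KL(Q||P) = 4.6161 bits. D_KL(Q||P) is larger than D_KL(P||Q) by 1.0432 bits; the two directions differ.

D_KL(P||Q) = Σ P(x) log₂(P(x)/Q(x))

Computing term by term:
  P(1)·log₂(P(1)/Q(1)) = 0.0099·log₂(0.0099/0.7454) = -0.06172
  P(2)·log₂(P(2)/Q(2)) = 0.8579·log₂(0.8579/0.0425) = 3.71923
  P(3)·log₂(P(3)/Q(3)) = 0.0784·log₂(0.0784/0.1499) = -0.07331
  P(4)·log₂(P(4)/Q(4)) = 0.0538·log₂(0.0538/0.0622) = -0.01126

D_KL(P||Q) = -0.06172 + 3.71923 - 0.07331 - 0.01126 = 3.57294 ≈ 3.5729 bits

D_KL(Q||P) = Σ Q(x) log₂(Q(x)/P(x))

Computing term by term:
  Q(1)·log₂(Q(1)/P(1)) = 0.7454·log₂(0.7454/0.0099) = 4.64715
  Q(2)·log₂(Q(2)/P(2)) = 0.0425·log₂(0.0425/0.8579) = -0.18425
  Q(3)·log₂(Q(3)/P(3)) = 0.1499·log₂(0.1499/0.0784) = 0.14017
  Q(4)·log₂(Q(4)/P(4)) = 0.0622·log₂(0.0622/0.0538) = 0.01302

D_KL(Q||P) = 4.64715 - 0.18425 + 0.14017 + 0.01302 = 4.61609 ≈ 4.6161 bits

These are NOT equal (difference: 1.0432 bits). KL divergence is asymmetric: D_KL(P||Q) ≠ D_KL(Q||P) in general.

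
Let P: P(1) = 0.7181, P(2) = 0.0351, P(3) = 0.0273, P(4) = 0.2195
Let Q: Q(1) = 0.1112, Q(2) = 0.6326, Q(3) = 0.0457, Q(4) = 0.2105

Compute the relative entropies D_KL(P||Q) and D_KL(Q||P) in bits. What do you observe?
D_KL(P||Q) = 1.7790 bits, D_KL(Q||P) = 2.3611 bits. The two directions give different values (D_KL(Q||P) exceeds D_KL(P||Q) by 0.5821 bits): KL divergence is asymmetric.

D_KL(P||Q) = Σ P(x) log₂(P(x)/Q(x))

Computing term by term:
  P(1)·log₂(P(1)/Q(1)) = 0.7181·log₂(0.7181/0.1112) = 1.93243
  P(2)·log₂(P(2)/Q(2)) = 0.0351·log₂(0.0351/0.6326) = -0.14643
  P(3)·log₂(P(3)/Q(3)) = 0.0273·log₂(0.0273/0.0457) = -0.02029
  P(4)·log₂(P(4)/Q(4)) = 0.2195·log₂(0.2195/0.2105) = 0.01326

D_KL(P||Q) = 1.93243 - 0.14643 - 0.02029 + 0.01326 = 1.77897 ≈ 1.7790 bits

D_KL(Q||P) = Σ Q(x) log₂(Q(x)/P(x))

Computing term by term:
  Q(1)·log₂(Q(1)/P(1)) = 0.1112·log₂(0.1112/0.7181) = -0.29924
  Q(2)·log₂(Q(2)/P(2)) = 0.6326·log₂(0.6326/0.0351) = 2.63905
  Q(3)·log₂(Q(3)/P(3)) = 0.0457·log₂(0.0457/0.0273) = 0.03397
  Q(4)·log₂(Q(4)/P(4)) = 0.2105·log₂(0.2105/0.2195) = -0.01271

D_KL(Q||P) = -0.29924 + 2.63905 + 0.03397 - 0.01271 = 2.36107 ≈ 2.3611 bits

These are NOT equal (difference: 0.5821 bits). KL divergence is asymmetric: D_KL(P||Q) ≠ D_KL(Q||P) in general.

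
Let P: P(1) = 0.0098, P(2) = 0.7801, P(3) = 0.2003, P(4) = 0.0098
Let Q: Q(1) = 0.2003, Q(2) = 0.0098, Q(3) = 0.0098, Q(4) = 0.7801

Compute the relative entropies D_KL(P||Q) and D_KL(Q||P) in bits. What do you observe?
D_KL(P||Q) = 5.6935 bits, D_KL(Q||P) = 5.6935 bits. The two directions give the same value here, because Q is a self-inverse relabeling of P; in general KL divergence is asymmetric.

D_KL(P||Q) = Σ P(x) log₂(P(x)/Q(x))

Computing term by term:
  P(1)·log₂(P(1)/Q(1)) = 0.0098·log₂(0.0098/0.2003) = -0.04266
  P(2)·log₂(P(2)/Q(2)) = 0.7801·log₂(0.7801/0.0098) = 4.92612
  P(3)·log₂(P(3)/Q(3)) = 0.2003·log₂(0.2003/0.0098) = 0.87195
  P(4)·log₂(P(4)/Q(4)) = 0.0098·log₂(0.0098/0.7801) = -0.06188

D_KL(P||Q) = -0.04266 + 4.92612 + 0.87195 - 0.06188 = 5.69353 ≈ 5.6935 bits

D_KL(Q||P) = Σ Q(x) log₂(Q(x)/P(x))

Computing term by term:
  Q(1)·log₂(Q(1)/P(1)) = 0.2003·log₂(0.2003/0.0098) = 0.87195
  Q(2)·log₂(Q(2)/P(2)) = 0.0098·log₂(0.0098/0.7801) = -0.06188
  Q(3)·log₂(Q(3)/P(3)) = 0.0098·log₂(0.0098/0.2003) = -0.04266
  Q(4)·log₂(Q(4)/P(4)) = 0.7801·log₂(0.7801/0.0098) = 4.92612

D_KL(Q||P) = 0.87195 - 0.06188 - 0.04266 + 4.92612 = 5.69353 ≈ 5.6935 bits

These ARE equal here. Q is P with outcomes relabeled (Q(1) = P(3), Q(2) = P(4), Q(3) = P(1), Q(4) = P(2)) by a relabeling that is its own inverse, so the two sums contain exactly the same terms in a different order. This is a special case — KL divergence is not symmetric in general: D_KL(P||Q) ≠ D_KL(Q||P) for most P, Q.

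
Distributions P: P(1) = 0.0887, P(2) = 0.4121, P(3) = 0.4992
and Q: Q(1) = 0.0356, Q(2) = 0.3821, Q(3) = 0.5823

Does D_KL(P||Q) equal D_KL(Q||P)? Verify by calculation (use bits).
D_KL(P||Q) = 0.0509 bits, D_KL(Q||P) = 0.0408 bits. No — D_KL(P||Q) ≠ D_KL(Q||P) for this pair.

D_KL(P||Q) = Σ P(x) log₂(P(x)/Q(x))

Computing term by term:
  P(1)·log₂(P(1)/Q(1)) = 0.0887·log₂(0.0887/0.0356) = 0.11682
  P(2)·log₂(P(2)/Q(2)) = 0.4121·log₂(0.4121/0.3821) = 0.04494
  P(3)·log₂(P(3)/Q(3)) = 0.4992·log₂(0.4992/0.5823) = -0.11089

D_KL(P||Q) = 0.11682 + 0.04494 - 0.11089 = 0.05087 ≈ 0.0509 bits

D_KL(Q||P) = Σ Q(x) log₂(Q(x)/P(x))

Computing term by term:
  Q(1)·log₂(Q(1)/P(1)) = 0.0356·log₂(0.0356/0.0887) = -0.04689
  Q(2)·log₂(Q(2)/P(2)) = 0.3821·log₂(0.3821/0.4121) = -0.04167
  Q(3)·log₂(Q(3)/P(3)) = 0.5823·log₂(0.5823/0.4992) = 0.12935

D_KL(Q||P) = -0.04689 - 0.04167 + 0.12935 = 0.04079 ≈ 0.0408 bits

These are NOT equal (difference: 0.0101 bits). KL divergence is asymmetric: D_KL(P||Q) ≠ D_KL(Q||P) in general.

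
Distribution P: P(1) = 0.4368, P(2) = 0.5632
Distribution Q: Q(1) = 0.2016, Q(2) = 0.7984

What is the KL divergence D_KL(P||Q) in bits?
0.2037 bits

D_KL(P||Q) = Σ P(x) log₂(P(x)/Q(x))

Computing term by term:
  P(1)·log₂(P(1)/Q(1)) = 0.4368·log₂(0.4368/0.2016) = 0.48724
  P(2)·log₂(P(2)/Q(2)) = 0.5632·log₂(0.5632/0.7984) = -0.28355

D_KL(P||Q) = 0.48724 - 0.28355 = 0.20369 ≈ 0.2037 bits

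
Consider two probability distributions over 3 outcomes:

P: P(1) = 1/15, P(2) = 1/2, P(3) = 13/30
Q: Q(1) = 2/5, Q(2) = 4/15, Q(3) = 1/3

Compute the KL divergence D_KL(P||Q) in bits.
0.4451 bits

D_KL(P||Q) = Σ P(x) log₂(P(x)/Q(x))

Computing term by term:
  P(1)·log₂(P(1)/Q(1)) = (1/15)·log₂((1/15)/(2/5)) = -0.17233
  P(2)·log₂(P(2)/Q(2)) = (1/2)·log₂((1/2)/(4/15)) = 0.45345
  P(3)·log₂(P(3)/Q(3)) = (13/30)·log₂((13/30)/(1/3)) = 0.16402

D_KL(P||Q) = -0.17233 + 0.45345 + 0.16402 = 0.44514 ≈ 0.4451 bits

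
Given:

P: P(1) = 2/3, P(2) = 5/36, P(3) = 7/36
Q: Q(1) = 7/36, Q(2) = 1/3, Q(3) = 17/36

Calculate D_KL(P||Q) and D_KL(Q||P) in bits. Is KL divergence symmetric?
D_KL(P||Q) = 0.7607 bits, D_KL(Q||P) = 0.6799 bits. No, KL divergence is not symmetric.

D_KL(P||Q) = Σ P(x) log₂(P(x)/Q(x))

Computing term by term:
  P(1)·log₂(P(1)/Q(1)) = (2/3)·log₂((2/3)/(7/36)) = 1.18507
  P(2)·log₂(P(2)/Q(2)) = (5/36)·log₂((5/36)/(1/3)) = -0.17542
  P(3)·log₂(P(3)/Q(3)) = (7/36)·log₂((7/36)/(17/36)) = -0.24891

D_KL(P||Q) = 1.18507 - 0.17542 - 0.24891 = 0.76074 ≈ 0.7607 bits

D_KL(Q||P) = Σ Q(x) log₂(Q(x)/P(x))

Computing term by term:
  Q(1)·log₂(Q(1)/P(1)) = (7/36)·log₂((7/36)/(2/3)) = -0.34565
  Q(2)·log₂(Q(2)/P(2)) = (1/3)·log₂((1/3)/(5/36)) = 0.42101
  Q(3)·log₂(Q(3)/P(3)) = (17/36)·log₂((17/36)/(7/36)) = 0.60450

D_KL(Q||P) = -0.34565 + 0.42101 + 0.60450 = 0.67986 ≈ 0.6799 bits

These are NOT equal (difference: 0.0808 bits). KL divergence is asymmetric: D_KL(P||Q) ≠ D_KL(Q||P) in general.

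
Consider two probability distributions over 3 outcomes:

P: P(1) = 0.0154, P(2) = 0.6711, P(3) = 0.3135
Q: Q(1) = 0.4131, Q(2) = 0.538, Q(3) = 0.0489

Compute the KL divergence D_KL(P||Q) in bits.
0.9813 bits

D_KL(P||Q) = Σ P(x) log₂(P(x)/Q(x))

Computing term by term:
  P(1)·log₂(P(1)/Q(1)) = 0.0154·log₂(0.0154/0.4131) = -0.07308
  P(2)·log₂(P(2)/Q(2)) = 0.6711·log₂(0.6711/0.538) = 0.21403
  P(3)·log₂(P(3)/Q(3)) = 0.3135·log₂(0.3135/0.0489) = 0.84036

D_KL(P||Q) = -0.07308 + 0.21403 + 0.84036 = 0.98131 ≈ 0.9813 bits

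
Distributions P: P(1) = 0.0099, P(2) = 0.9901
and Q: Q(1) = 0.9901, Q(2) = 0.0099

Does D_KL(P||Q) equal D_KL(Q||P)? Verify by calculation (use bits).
D_KL(P||Q) = 6.5125 bits, D_KL(Q||P) = 6.5125 bits. Yes — for this pair D_KL(P||Q) = D_KL(Q||P).

D_KL(P||Q) = Σ P(x) log₂(P(x)/Q(x))

Computing term by term:
  P(1)·log₂(P(1)/Q(1)) = 0.0099·log₂(0.0099/0.9901) = -0.06578
  P(2)·log₂(P(2)/Q(2)) = 0.9901·log₂(0.9901/0.0099) = 6.57823

D_KL(P||Q) = -0.06578 + 6.57823 = 6.51245 ≈ 6.5125 bits

D_KL(Q||P) = Σ Q(x) log₂(Q(x)/P(x))

Computing term by term:
  Q(1)·log₂(Q(1)/P(1)) = 0.9901·log₂(0.9901/0.0099) = 6.57823
  Q(2)·log₂(Q(2)/P(2)) = 0.0099·log₂(0.0099/0.9901) = -0.06578

D_KL(Q||P) = 6.57823 - 0.06578 = 6.51245 ≈ 6.5125 bits

These ARE equal here. Q is P with outcomes relabeled (Q(1) = P(2), Q(2) = P(1)) by a relabeling that is its own inverse, so the two sums contain exactly the same terms in a different order. This is a special case — KL divergence is not symmetric in general: D_KL(P||Q) ≠ D_KL(Q||P) for most P, Q.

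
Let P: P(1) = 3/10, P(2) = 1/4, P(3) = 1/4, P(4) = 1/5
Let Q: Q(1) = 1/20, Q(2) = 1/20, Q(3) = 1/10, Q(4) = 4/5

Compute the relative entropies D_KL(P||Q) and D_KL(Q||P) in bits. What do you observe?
D_KL(P||Q) = 1.2865 bits, D_KL(Q||P) = 1.2225 bits. The two directions give different values (D_KL(P||Q) exceeds D_KL(Q||P) by 0.0640 bits): KL divergence is asymmetric.

D_KL(P||Q) = Σ P(x) log₂(P(x)/Q(x))

Computing term by term:
  P(1)·log₂(P(1)/Q(1)) = (3/10)·log₂((3/10)/(1/20)) = 0.77549
  P(2)·log₂(P(2)/Q(2)) = (1/4)·log₂((1/4)/(1/20)) = 0.58048
  P(3)·log₂(P(3)/Q(3)) = (1/4)·log₂((1/4)/(1/10)) = 0.33048
  P(4)·log₂(P(4)/Q(4)) = (1/5)·log₂((1/5)/(4/5)) = -0.40000

D_KL(P||Q) = 0.77549 + 0.58048 + 0.33048 - 0.40000 = 1.28645 ≈ 1.2865 bits

D_KL(Q||P) = Σ Q(x) log₂(Q(x)/P(x))

Computing term by term:
  Q(1)·log₂(Q(1)/P(1)) = (1/20)·log₂((1/20)/(3/10)) = -0.12925
  Q(2)·log₂(Q(2)/P(2)) = (1/20)·log₂((1/20)/(1/4)) = -0.11610
  Q(3)·log₂(Q(3)/P(3)) = (1/10)·log₂((1/10)/(1/4)) = -0.13219
  Q(4)·log₂(Q(4)/P(4)) = (4/5)·log₂((4/5)/(1/5)) = 1.60000

D_KL(Q||P) = -0.12925 - 0.11610 - 0.13219 + 1.60000 = 1.22246 ≈ 1.2225 bits

These are NOT equal (difference: 0.0640 bits). KL divergence is asymmetric: D_KL(P||Q) ≠ D_KL(Q||P) in general.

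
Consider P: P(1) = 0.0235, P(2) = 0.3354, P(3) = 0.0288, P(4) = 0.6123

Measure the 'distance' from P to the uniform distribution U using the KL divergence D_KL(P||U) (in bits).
0.7635 bits

U(i) = 1/4 for all i

D_KL(P||U) = Σ P(x) log₂(P(x) / (1/4))
           = Σ P(x) log₂(P(x)) + log₂(4)
           = log₂(4) - H(P)

H(P) = -Σ P(x) log₂(P(x)):
  -P(1)·log₂(P(1)) = -(0.0235)·log₂(0.0235) = 0.12716
  -P(2)·log₂(P(2)) = -(0.3354)·log₂(0.3354) = 0.52861
  -P(3)·log₂(P(3)) = -(0.0288)·log₂(0.0288) = 0.14739
  -P(4)·log₂(P(4)) = -(0.6123)·log₂(0.6123) = 0.43332
H(P) = 0.12716 + 0.52861 + 0.14739 + 0.43332 = 1.23648 bits

log₂(4) = 2.00000 bits

D_KL(P||U) = 2.00000 - 1.23648 = 0.76352 ≈ 0.7635 bits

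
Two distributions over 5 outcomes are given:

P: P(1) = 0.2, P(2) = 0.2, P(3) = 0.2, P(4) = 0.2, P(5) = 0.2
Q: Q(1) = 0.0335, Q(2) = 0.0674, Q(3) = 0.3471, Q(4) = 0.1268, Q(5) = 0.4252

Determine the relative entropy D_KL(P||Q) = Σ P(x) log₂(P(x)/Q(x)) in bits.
0.5842 bits

D_KL(P||Q) = Σ P(x) log₂(P(x)/Q(x))

Computing term by term:
  P(1)·log₂(P(1)/Q(1)) = 0.2·log₂(0.2/0.0335) = 0.51555
  P(2)·log₂(P(2)/Q(2)) = 0.2·log₂(0.2/0.0674) = 0.31384
  P(3)·log₂(P(3)/Q(3)) = 0.2·log₂(0.2/0.3471) = -0.15907
  P(4)·log₂(P(4)/Q(4)) = 0.2·log₂(0.2/0.1268) = 0.13149
  P(5)·log₂(P(5)/Q(5)) = 0.2·log₂(0.2/0.4252) = -0.21763

D_KL(P||Q) = 0.51555 + 0.31384 - 0.15907 + 0.13149 - 0.21763 = 0.58418 ≈ 0.5842 bits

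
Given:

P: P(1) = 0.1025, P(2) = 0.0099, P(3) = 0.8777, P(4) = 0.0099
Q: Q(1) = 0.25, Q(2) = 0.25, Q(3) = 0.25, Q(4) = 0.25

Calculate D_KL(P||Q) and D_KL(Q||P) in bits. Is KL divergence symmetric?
D_KL(P||Q) = 1.3661 bits, D_KL(Q||P) = 2.1978 bits. No, KL divergence is not symmetric.

D_KL(P||Q) = Σ P(x) log₂(P(x)/Q(x))

Computing term by term:
  P(1)·log₂(P(1)/Q(1)) = 0.1025·log₂(0.1025/0.25) = -0.13185
  P(2)·log₂(P(2)/Q(2)) = 0.0099·log₂(0.0099/0.25) = -0.04612
  P(3)·log₂(P(3)/Q(3)) = 0.8777·log₂(0.8777/0.25) = 1.59022
  P(4)·log₂(P(4)/Q(4)) = 0.0099·log₂(0.0099/0.25) = -0.04612

D_KL(P||Q) = -0.13185 - 0.04612 + 1.59022 - 0.04612 = 1.36613 ≈ 1.3661 bits

D_KL(Q||P) = Σ Q(x) log₂(Q(x)/P(x))

Computing term by term:
  Q(1)·log₂(Q(1)/P(1)) = 0.25·log₂(0.25/0.1025) = 0.32158
  Q(2)·log₂(Q(2)/P(2)) = 0.25·log₂(0.25/0.0099) = 1.16459
  Q(3)·log₂(Q(3)/P(3)) = 0.25·log₂(0.25/0.8777) = -0.45295
  Q(4)·log₂(Q(4)/P(4)) = 0.25·log₂(0.25/0.0099) = 1.16459

D_KL(Q||P) = 0.32158 + 1.16459 - 0.45295 + 1.16459 = 2.19781 ≈ 2.1978 bits

These are NOT equal (difference: 0.8317 bits). KL divergence is asymmetric: D_KL(P||Q) ≠ D_KL(Q||P) in general.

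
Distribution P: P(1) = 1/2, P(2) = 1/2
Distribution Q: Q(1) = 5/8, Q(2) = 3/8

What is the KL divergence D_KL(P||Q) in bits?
0.0466 bits

D_KL(P||Q) = Σ P(x) log₂(P(x)/Q(x))

Computing term by term:
  P(1)·log₂(P(1)/Q(1)) = (1/2)·log₂((1/2)/(5/8)) = -0.16096
  P(2)·log₂(P(2)/Q(2)) = (1/2)·log₂((1/2)/(3/8)) = 0.20752

D_KL(P||Q) = -0.16096 + 0.20752 = 0.04656 ≈ 0.0466 bits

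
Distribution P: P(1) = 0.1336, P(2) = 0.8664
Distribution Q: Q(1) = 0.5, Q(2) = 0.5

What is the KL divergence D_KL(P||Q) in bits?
0.4328 bits

D_KL(P||Q) = Σ P(x) log₂(P(x)/Q(x))

Computing term by term:
  P(1)·log₂(P(1)/Q(1)) = 0.1336·log₂(0.1336/0.5) = -0.25438
  P(2)·log₂(P(2)/Q(2)) = 0.8664·log₂(0.8664/0.5) = 0.68715

D_KL(P||Q) = -0.25438 + 0.68715 = 0.43277 ≈ 0.4328 bits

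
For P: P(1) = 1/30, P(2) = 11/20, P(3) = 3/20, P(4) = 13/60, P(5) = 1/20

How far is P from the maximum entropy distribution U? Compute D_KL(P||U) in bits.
0.5793 bits

U(i) = 1/5 for all i

D_KL(P||U) = Σ P(x) log₂(P(x) / (1/5))
           = Σ P(x) log₂(P(x)) + log₂(5)
           = log₂(5) - H(P)

H(P) = -Σ P(x) log₂(P(x)):
  -P(1)·log₂(P(1)) = -(1/30)·log₂(1/30) = 0.16356
  -P(2)·log₂(P(2)) = -(11/20)·log₂(11/20) = 0.47437
  -P(3)·log₂(P(3)) = -(3/20)·log₂(3/20) = 0.41054
  -P(4)·log₂(P(4)) = -(13/60)·log₂(13/60) = 0.47806
  -P(5)·log₂(P(5)) = -(1/20)·log₂(1/20) = 0.21610
H(P) = 0.16356 + 0.47437 + 0.41054 + 0.47806 + 0.21610 = 1.74263 bits

log₂(5) = 2.32193 bits

D_KL(P||U) = 2.32193 - 1.74263 = 0.57930 ≈ 0.5793 bits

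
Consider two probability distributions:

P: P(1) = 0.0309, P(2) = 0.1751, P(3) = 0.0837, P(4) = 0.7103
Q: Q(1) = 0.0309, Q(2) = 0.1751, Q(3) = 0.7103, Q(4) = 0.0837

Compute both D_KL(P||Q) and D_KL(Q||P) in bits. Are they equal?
D_KL(P||Q) = 1.9331 bits, D_KL(Q||P) = 1.9331 bits. Yes, in this case they are equal (although KL divergence is not symmetric in general).

D_KL(P||Q) = Σ P(x) log₂(P(x)/Q(x))

Computing term by term:
  P(1)·log₂(P(1)/Q(1)) = 0.0309·log₂(0.0309/0.0309) = 0.00000
  P(2)·log₂(P(2)/Q(2)) = 0.1751·log₂(0.1751/0.1751) = 0.00000
  P(3)·log₂(P(3)/Q(3)) = 0.0837·log₂(0.0837/0.7103) = -0.25823
  P(4)·log₂(P(4)/Q(4)) = 0.7103·log₂(0.7103/0.0837) = 2.19137

D_KL(P||Q) = 0.00000 + 0.00000 - 0.25823 + 2.19137 = 1.93314 ≈ 1.9331 bits

D_KL(Q||P) = Σ Q(x) log₂(Q(x)/P(x))

Computing term by term:
  Q(1)·log₂(Q(1)/P(1)) = 0.0309·log₂(0.0309/0.0309) = 0.00000
  Q(2)·log₂(Q(2)/P(2)) = 0.1751·log₂(0.1751/0.1751) = 0.00000
  Q(3)·log₂(Q(3)/P(3)) = 0.7103·log₂(0.7103/0.0837) = 2.19137
  Q(4)·log₂(Q(4)/P(4)) = 0.0837·log₂(0.0837/0.7103) = -0.25823

D_KL(Q||P) = 0.00000 + 0.00000 + 2.19137 - 0.25823 = 1.93314 ≈ 1.9331 bits

These ARE equal here. Q is P with outcomes relabeled (Q(3) = P(4), Q(4) = P(3)) by a relabeling that is its own inverse, so the two sums contain exactly the same terms in a different order. This is a special case — KL divergence is not symmetric in general: D_KL(P||Q) ≠ D_KL(Q||P) for most P, Q.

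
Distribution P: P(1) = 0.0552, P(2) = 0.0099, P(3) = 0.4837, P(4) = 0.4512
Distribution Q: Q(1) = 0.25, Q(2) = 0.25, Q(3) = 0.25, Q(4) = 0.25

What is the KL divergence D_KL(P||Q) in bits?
0.6785 bits

D_KL(P||Q) = Σ P(x) log₂(P(x)/Q(x))

Computing term by term:
  P(1)·log₂(P(1)/Q(1)) = 0.0552·log₂(0.0552/0.25) = -0.12029
  P(2)·log₂(P(2)/Q(2)) = 0.0099·log₂(0.0099/0.25) = -0.04612
  P(3)·log₂(P(3)/Q(3)) = 0.4837·log₂(0.4837/0.25) = 0.46057
  P(4)·log₂(P(4)/Q(4)) = 0.4512·log₂(0.4512/0.25) = 0.38435

D_KL(P||Q) = -0.12029 - 0.04612 + 0.46057 + 0.38435 = 0.67851 ≈ 0.6785 bits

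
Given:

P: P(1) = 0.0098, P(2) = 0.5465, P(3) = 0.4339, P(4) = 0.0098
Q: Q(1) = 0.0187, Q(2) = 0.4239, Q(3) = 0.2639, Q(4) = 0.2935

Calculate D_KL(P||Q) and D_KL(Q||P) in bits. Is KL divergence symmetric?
D_KL(P||Q) = 0.4544 bits, D_KL(Q||P) = 1.1122 bits. No, KL divergence is not symmetric.

D_KL(P||Q) = Σ P(x) log₂(P(x)/Q(x))

Computing term by term:
  P(1)·log₂(P(1)/Q(1)) = 0.0098·log₂(0.0098/0.0187) = -0.00914
  P(2)·log₂(P(2)/Q(2)) = 0.5465·log₂(0.5465/0.4239) = 0.20029
  P(3)·log₂(P(3)/Q(3)) = 0.4339·log₂(0.4339/0.2639) = 0.31127
  P(4)·log₂(P(4)/Q(4)) = 0.0098·log₂(0.0098/0.2935) = -0.04806

D_KL(P||Q) = -0.00914 + 0.20029 + 0.31127 - 0.04806 = 0.45436 ≈ 0.4544 bits

D_KL(Q||P) = Σ Q(x) log₂(Q(x)/P(x))

Computing term by term:
  Q(1)·log₂(Q(1)/P(1)) = 0.0187·log₂(0.0187/0.0098) = 0.01743
  Q(2)·log₂(Q(2)/P(2)) = 0.4239·log₂(0.4239/0.5465) = -0.15536
  Q(3)·log₂(Q(3)/P(3)) = 0.2639·log₂(0.2639/0.4339) = -0.18931
  Q(4)·log₂(Q(4)/P(4)) = 0.2935·log₂(0.2935/0.0098) = 1.43945

D_KL(Q||P) = 0.01743 - 0.15536 - 0.18931 + 1.43945 = 1.11221 ≈ 1.1122 bits

These are NOT equal (difference: 0.6578 bits). KL divergence is asymmetric: D_KL(P||Q) ≠ D_KL(Q||P) in general.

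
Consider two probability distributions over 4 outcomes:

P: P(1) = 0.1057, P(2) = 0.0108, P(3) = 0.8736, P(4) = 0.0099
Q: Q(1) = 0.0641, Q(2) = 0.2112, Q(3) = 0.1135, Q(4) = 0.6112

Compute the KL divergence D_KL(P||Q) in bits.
2.5432 bits

D_KL(P||Q) = Σ P(x) log₂(P(x)/Q(x))

Computing term by term:
  P(1)·log₂(P(1)/Q(1)) = 0.1057·log₂(0.1057/0.0641) = 0.07627
  P(2)·log₂(P(2)/Q(2)) = 0.0108·log₂(0.0108/0.2112) = -0.04633
  P(3)·log₂(P(3)/Q(3)) = 0.8736·log₂(0.8736/0.1135) = 2.57212
  P(4)·log₂(P(4)/Q(4)) = 0.0099·log₂(0.0099/0.6112) = -0.05889

D_KL(P||Q) = 0.07627 - 0.04633 + 2.57212 - 0.05889 = 2.54317 ≈ 2.5432 bits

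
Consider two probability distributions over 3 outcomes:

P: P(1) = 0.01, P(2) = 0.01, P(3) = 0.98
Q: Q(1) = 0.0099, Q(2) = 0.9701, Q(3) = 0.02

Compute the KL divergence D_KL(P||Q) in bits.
5.4366 bits

D_KL(P||Q) = Σ P(x) log₂(P(x)/Q(x))

Computing term by term:
  P(1)·log₂(P(1)/Q(1)) = 0.01·log₂(0.01/0.0099) = 0.00014
  P(2)·log₂(P(2)/Q(2)) = 0.01·log₂(0.01/0.9701) = -0.06600
  P(3)·log₂(P(3)/Q(3)) = 0.98·log₂(0.98/0.02) = 5.50242

D_KL(P||Q) = 0.00014 - 0.06600 + 5.50242 = 5.43656 ≈ 5.4366 bits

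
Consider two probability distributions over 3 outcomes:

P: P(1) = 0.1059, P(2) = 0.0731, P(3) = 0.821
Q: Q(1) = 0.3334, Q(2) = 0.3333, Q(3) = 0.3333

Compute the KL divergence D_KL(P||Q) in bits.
0.7325 bits

D_KL(P||Q) = Σ P(x) log₂(P(x)/Q(x))

Computing term by term:
  P(1)·log₂(P(1)/Q(1)) = 0.1059·log₂(0.1059/0.3334) = -0.17522
  P(2)·log₂(P(2)/Q(2)) = 0.0731·log₂(0.0731/0.3333) = -0.16001
  P(3)·log₂(P(3)/Q(3)) = 0.821·log₂(0.821/0.3333) = 1.06776

D_KL(P||Q) = -0.17522 - 0.16001 + 1.06776 = 0.73253 ≈ 0.7325 bits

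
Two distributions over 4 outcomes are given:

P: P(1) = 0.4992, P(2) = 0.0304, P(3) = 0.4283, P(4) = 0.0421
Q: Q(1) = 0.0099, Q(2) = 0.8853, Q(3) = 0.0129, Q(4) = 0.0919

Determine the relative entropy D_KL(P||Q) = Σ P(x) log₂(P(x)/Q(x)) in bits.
4.7925 bits

D_KL(P||Q) = Σ P(x) log₂(P(x)/Q(x))

Computing term by term:
  P(1)·log₂(P(1)/Q(1)) = 0.4992·log₂(0.4992/0.0099) = 2.82350
  P(2)·log₂(P(2)/Q(2)) = 0.0304·log₂(0.0304/0.8853) = -0.14787
  P(3)·log₂(P(3)/Q(3)) = 0.4283·log₂(0.4283/0.0129) = 2.16428
  P(4)·log₂(P(4)/Q(4)) = 0.0421·log₂(0.0421/0.0919) = -0.04741

D_KL(P||Q) = 2.82350 - 0.14787 + 2.16428 - 0.04741 = 4.79250 ≈ 4.7925 bits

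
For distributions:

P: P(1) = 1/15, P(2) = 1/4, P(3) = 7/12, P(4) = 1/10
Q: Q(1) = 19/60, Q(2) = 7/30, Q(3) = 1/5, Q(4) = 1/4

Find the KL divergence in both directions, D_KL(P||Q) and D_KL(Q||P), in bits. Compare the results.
D_KL(P||Q) = 0.6437 bits, D_KL(Q||P) = 0.7102 bits. D_KL(Q||P) is larger than D_KL(P||Q) by 0.0665 bits; the two directions differ.

D_KL(P||Q) = Σ P(x) log₂(P(x)/Q(x))

Computing term by term:
  P(1)·log₂(P(1)/Q(1)) = (1/15)·log₂((1/15)/(19/60)) = -0.14986
  P(2)·log₂(P(2)/Q(2)) = (1/4)·log₂((1/4)/(7/30)) = 0.02488
  P(3)·log₂(P(3)/Q(3)) = (7/12)·log₂((7/12)/(1/5)) = 0.90085
  P(4)·log₂(P(4)/Q(4)) = (1/10)·log₂((1/10)/(1/4)) = -0.13219

D_KL(P||Q) = -0.14986 + 0.02488 + 0.90085 - 0.13219 = 0.64368 ≈ 0.6437 bits

D_KL(Q||P) = Σ Q(x) log₂(Q(x)/P(x))

Computing term by term:
  Q(1)·log₂(Q(1)/P(1)) = (19/60)·log₂((19/60)/(1/15)) = 0.71184
  Q(2)·log₂(Q(2)/P(2)) = (7/30)·log₂((7/30)/(1/4)) = -0.02322
  Q(3)·log₂(Q(3)/P(3)) = (1/5)·log₂((1/5)/(7/12)) = -0.30886
  Q(4)·log₂(Q(4)/P(4)) = (1/4)·log₂((1/4)/(1/10)) = 0.33048

D_KL(Q||P) = 0.71184 - 0.02322 - 0.30886 + 0.33048 = 0.71024 ≈ 0.7102 bits

These are NOT equal (difference: 0.0665 bits). KL divergence is asymmetric: D_KL(P||Q) ≠ D_KL(Q||P) in general.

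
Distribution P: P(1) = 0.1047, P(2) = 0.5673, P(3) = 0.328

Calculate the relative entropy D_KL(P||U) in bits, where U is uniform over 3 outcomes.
0.2526 bits

U(i) = 1/3 for all i

D_KL(P||U) = Σ P(x) log₂(P(x) / (1/3))
           = Σ P(x) log₂(P(x)) + log₂(3)
           = log₂(3) - H(P)

H(P) = -Σ P(x) log₂(P(x)):
  -P(1)·log₂(P(1)) = -(0.1047)·log₂(0.1047) = 0.34087
  -P(2)·log₂(P(2)) = -(0.5673)·log₂(0.5673) = 0.46395
  -P(3)·log₂(P(3)) = -(0.328)·log₂(0.328) = 0.52750
H(P) = 0.34087 + 0.46395 + 0.52750 = 1.33232 bits

log₂(3) = 1.58496 bits

D_KL(P||U) = 1.58496 - 1.33232 = 0.25264 ≈ 0.2526 bits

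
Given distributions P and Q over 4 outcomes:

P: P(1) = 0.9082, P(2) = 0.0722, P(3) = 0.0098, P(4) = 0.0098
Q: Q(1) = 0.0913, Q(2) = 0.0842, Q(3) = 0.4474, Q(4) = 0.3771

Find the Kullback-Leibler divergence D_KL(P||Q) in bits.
2.8884 bits

D_KL(P||Q) = Σ P(x) log₂(P(x)/Q(x))

Computing term by term:
  P(1)·log₂(P(1)/Q(1)) = 0.9082·log₂(0.9082/0.0913) = 3.01007
  P(2)·log₂(P(2)/Q(2)) = 0.0722·log₂(0.0722/0.0842) = -0.01602
  P(3)·log₂(P(3)/Q(3)) = 0.0098·log₂(0.0098/0.4474) = -0.05402
  P(4)·log₂(P(4)/Q(4)) = 0.0098·log₂(0.0098/0.3771) = -0.05161

D_KL(P||Q) = 3.01007 - 0.01602 - 0.05402 - 0.05161 = 2.88842 ≈ 2.8884 bits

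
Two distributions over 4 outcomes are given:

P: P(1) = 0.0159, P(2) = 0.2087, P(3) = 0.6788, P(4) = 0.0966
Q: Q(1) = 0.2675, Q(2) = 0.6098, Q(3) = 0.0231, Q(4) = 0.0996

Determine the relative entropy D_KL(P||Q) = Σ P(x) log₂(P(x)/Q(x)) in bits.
2.9187 bits

D_KL(P||Q) = Σ P(x) log₂(P(x)/Q(x))

Computing term by term:
  P(1)·log₂(P(1)/Q(1)) = 0.0159·log₂(0.0159/0.2675) = -0.06475
  P(2)·log₂(P(2)/Q(2)) = 0.2087·log₂(0.2087/0.6098) = -0.32284
  P(3)·log₂(P(3)/Q(3)) = 0.6788·log₂(0.6788/0.0231) = 3.31052
  P(4)·log₂(P(4)/Q(4)) = 0.0966·log₂(0.0966/0.0996) = -0.00426

D_KL(P||Q) = -0.06475 - 0.32284 + 3.31052 - 0.00426 = 2.91867 ≈ 2.9187 bits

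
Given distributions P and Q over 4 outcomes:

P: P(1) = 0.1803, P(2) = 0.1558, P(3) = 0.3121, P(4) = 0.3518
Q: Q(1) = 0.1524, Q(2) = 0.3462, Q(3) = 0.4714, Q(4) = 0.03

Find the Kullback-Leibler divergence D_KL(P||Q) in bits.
0.9281 bits

D_KL(P||Q) = Σ P(x) log₂(P(x)/Q(x))

Computing term by term:
  P(1)·log₂(P(1)/Q(1)) = 0.1803·log₂(0.1803/0.1524) = 0.04373
  P(2)·log₂(P(2)/Q(2)) = 0.1558·log₂(0.1558/0.3462) = -0.17947
  P(3)·log₂(P(3)/Q(3)) = 0.3121·log₂(0.3121/0.4714) = -0.18568
  P(4)·log₂(P(4)/Q(4)) = 0.3518·log₂(0.3518/0.03) = 1.24950

D_KL(P||Q) = 0.04373 - 0.17947 - 0.18568 + 1.24950 = 0.92808 ≈ 0.9281 bits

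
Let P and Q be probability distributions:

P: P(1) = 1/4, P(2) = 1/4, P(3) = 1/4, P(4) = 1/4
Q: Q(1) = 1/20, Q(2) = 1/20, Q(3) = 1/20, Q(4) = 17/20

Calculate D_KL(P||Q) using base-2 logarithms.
1.3001 bits

D_KL(P||Q) = Σ P(x) log₂(P(x)/Q(x))

Computing term by term:
  P(1)·log₂(P(1)/Q(1)) = (1/4)·log₂((1/4)/(1/20)) = 0.58048
  P(2)·log₂(P(2)/Q(2)) = (1/4)·log₂((1/4)/(1/20)) = 0.58048
  P(3)·log₂(P(3)/Q(3)) = (1/4)·log₂((1/4)/(1/20)) = 0.58048
  P(4)·log₂(P(4)/Q(4)) = (1/4)·log₂((1/4)/(17/20)) = -0.44138

D_KL(P||Q) = 0.58048 + 0.58048 + 0.58048 - 0.44138 = 1.30006 ≈ 1.3001 bits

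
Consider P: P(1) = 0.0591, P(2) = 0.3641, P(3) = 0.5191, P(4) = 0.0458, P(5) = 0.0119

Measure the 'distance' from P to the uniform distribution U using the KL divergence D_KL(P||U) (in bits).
0.7792 bits

U(i) = 1/5 for all i

D_KL(P||U) = Σ P(x) log₂(P(x) / (1/5))
           = Σ P(x) log₂(P(x)) + log₂(5)
           = log₂(5) - H(P)

H(P) = -Σ P(x) log₂(P(x)):
  -P(1)·log₂(P(1)) = -(0.0591)·log₂(0.0591) = 0.24117
  -P(2)·log₂(P(2)) = -(0.3641)·log₂(0.3641) = 0.53071
  -P(3)·log₂(P(3)) = -(0.5191)·log₂(0.5191) = 0.49102
  -P(4)·log₂(P(4)) = -(0.0458)·log₂(0.0458) = 0.20374
  -P(5)·log₂(P(5)) = -(0.0119)·log₂(0.0119) = 0.07608
H(P) = 0.24117 + 0.53071 + 0.49102 + 0.20374 + 0.07608 = 1.54272 bits

log₂(5) = 2.32193 bits

D_KL(P||U) = 2.32193 - 1.54272 = 0.77921 ≈ 0.7792 bits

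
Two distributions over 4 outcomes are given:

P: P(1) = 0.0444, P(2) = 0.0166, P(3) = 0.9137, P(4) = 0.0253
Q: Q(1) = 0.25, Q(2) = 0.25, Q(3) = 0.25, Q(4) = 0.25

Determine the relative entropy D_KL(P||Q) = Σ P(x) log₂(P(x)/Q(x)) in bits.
1.4492 bits

D_KL(P||Q) = Σ P(x) log₂(P(x)/Q(x))

Computing term by term:
  P(1)·log₂(P(1)/Q(1)) = 0.0444·log₂(0.0444/0.25) = -0.11070
  P(2)·log₂(P(2)/Q(2)) = 0.0166·log₂(0.0166/0.25) = -0.06495
  P(3)·log₂(P(3)/Q(3)) = 0.9137·log₂(0.9137/0.25) = 1.70843
  P(4)·log₂(P(4)/Q(4)) = 0.0253·log₂(0.0253/0.25) = -0.08361

D_KL(P||Q) = -0.11070 - 0.06495 + 1.70843 - 0.08361 = 1.44917 ≈ 1.4492 bits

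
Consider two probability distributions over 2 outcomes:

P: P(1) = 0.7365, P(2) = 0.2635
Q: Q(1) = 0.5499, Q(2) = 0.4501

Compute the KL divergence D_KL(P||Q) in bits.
0.1069 bits

D_KL(P||Q) = Σ P(x) log₂(P(x)/Q(x))

Computing term by term:
  P(1)·log₂(P(1)/Q(1)) = 0.7365·log₂(0.7365/0.5499) = 0.31045
  P(2)·log₂(P(2)/Q(2)) = 0.2635·log₂(0.2635/0.4501) = -0.20354

D_KL(P||Q) = 0.31045 - 0.20354 = 0.10691 ≈ 0.1069 bits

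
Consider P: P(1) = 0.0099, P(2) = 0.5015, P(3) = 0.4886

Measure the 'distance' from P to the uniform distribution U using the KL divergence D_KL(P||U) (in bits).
0.5149 bits

U(i) = 1/3 for all i

D_KL(P||U) = Σ P(x) log₂(P(x) / (1/3))
           = Σ P(x) log₂(P(x)) + log₂(3)
           = log₂(3) - H(P)

H(P) = -Σ P(x) log₂(P(x)):
  -P(1)·log₂(P(1)) = -(0.0099)·log₂(0.0099) = 0.06592
  -P(2)·log₂(P(2)) = -(0.5015)·log₂(0.5015) = 0.49933
  -P(3)·log₂(P(3)) = -(0.4886)·log₂(0.4886) = 0.50486
H(P) = 0.06592 + 0.49933 + 0.50486 = 1.07011 bits

log₂(3) = 1.58496 bits

D_KL(P||U) = 1.58496 - 1.07011 = 0.51485 ≈ 0.5149 bits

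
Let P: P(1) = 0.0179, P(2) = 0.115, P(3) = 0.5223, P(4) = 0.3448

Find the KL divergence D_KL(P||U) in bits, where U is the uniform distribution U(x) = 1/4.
0.5182 bits

U(i) = 1/4 for all i

D_KL(P||U) = Σ P(x) log₂(P(x) / (1/4))
           = Σ P(x) log₂(P(x)) + log₂(4)
           = log₂(4) - H(P)

H(P) = -Σ P(x) log₂(P(x)):
  -P(1)·log₂(P(1)) = -(0.0179)·log₂(0.0179) = 0.10389
  -P(2)·log₂(P(2)) = -(0.115)·log₂(0.115) = 0.35883
  -P(3)·log₂(P(3)) = -(0.5223)·log₂(0.5223) = 0.48942
  -P(4)·log₂(P(4)) = -(0.3448)·log₂(0.3448) = 0.52967
H(P) = 0.10389 + 0.35883 + 0.48942 + 0.52967 = 1.48181 bits

log₂(4) = 2.00000 bits

D_KL(P||U) = 2.00000 - 1.48181 = 0.51819 ≈ 0.5182 bits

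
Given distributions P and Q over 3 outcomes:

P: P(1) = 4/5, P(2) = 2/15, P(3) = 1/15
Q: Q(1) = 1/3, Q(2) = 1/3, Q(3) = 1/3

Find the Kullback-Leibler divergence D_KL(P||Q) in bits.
0.6794 bits

D_KL(P||Q) = Σ P(x) log₂(P(x)/Q(x))

Computing term by term:
  P(1)·log₂(P(1)/Q(1)) = (4/5)·log₂((4/5)/(1/3)) = 1.01043
  P(2)·log₂(P(2)/Q(2)) = (2/15)·log₂((2/15)/(1/3)) = -0.17626
  P(3)·log₂(P(3)/Q(3)) = (1/15)·log₂((1/15)/(1/3)) = -0.15480

D_KL(P||Q) = 1.01043 - 0.17626 - 0.15480 = 0.67937 ≈ 0.6794 bits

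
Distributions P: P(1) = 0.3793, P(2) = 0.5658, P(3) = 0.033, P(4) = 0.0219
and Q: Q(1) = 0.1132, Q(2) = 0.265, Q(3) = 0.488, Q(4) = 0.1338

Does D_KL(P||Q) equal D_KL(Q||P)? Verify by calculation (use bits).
D_KL(P||Q) = 1.0954 bits, D_KL(Q||P) = 1.7584 bits. No — D_KL(P||Q) ≠ D_KL(Q||P) for this pair.

D_KL(P||Q) = Σ P(x) log₂(P(x)/Q(x))

Computing term by term:
  P(1)·log₂(P(1)/Q(1)) = 0.3793·log₂(0.3793/0.1132) = 0.66168
  P(2)·log₂(P(2)/Q(2)) = 0.5658·log₂(0.5658/0.265) = 0.61915
  P(3)·log₂(P(3)/Q(3)) = 0.033·log₂(0.033/0.488) = -0.12825
  P(4)·log₂(P(4)/Q(4)) = 0.0219·log₂(0.0219/0.1338) = -0.05718

D_KL(P||Q) = 0.66168 + 0.61915 - 0.12825 - 0.05718 = 1.09540 ≈ 1.0954 bits

D_KL(Q||P) = Σ Q(x) log₂(Q(x)/P(x))

Computing term by term:
  Q(1)·log₂(Q(1)/P(1)) = 0.1132·log₂(0.1132/0.3793) = -0.19747
  Q(2)·log₂(Q(2)/P(2)) = 0.265·log₂(0.265/0.5658) = -0.28999
  Q(3)·log₂(Q(3)/P(3)) = 0.488·log₂(0.488/0.033) = 1.89654
  Q(4)·log₂(Q(4)/P(4)) = 0.1338·log₂(0.1338/0.0219) = 0.34936

D_KL(Q||P) = -0.19747 - 0.28999 + 1.89654 + 0.34936 = 1.75844 ≈ 1.7584 bits

These are NOT equal (difference: 0.6630 bits). KL divergence is asymmetric: D_KL(P||Q) ≠ D_KL(Q||P) in general.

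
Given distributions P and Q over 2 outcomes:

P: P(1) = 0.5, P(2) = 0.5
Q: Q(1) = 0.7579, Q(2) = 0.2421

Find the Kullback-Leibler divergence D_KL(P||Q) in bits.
0.2231 bits

D_KL(P||Q) = Σ P(x) log₂(P(x)/Q(x))

Computing term by term:
  P(1)·log₂(P(1)/Q(1)) = 0.5·log₂(0.5/0.7579) = -0.30004
  P(2)·log₂(P(2)/Q(2)) = 0.5·log₂(0.5/0.2421) = 0.52316

D_KL(P||Q) = -0.30004 + 0.52316 = 0.22312 ≈ 0.2231 bits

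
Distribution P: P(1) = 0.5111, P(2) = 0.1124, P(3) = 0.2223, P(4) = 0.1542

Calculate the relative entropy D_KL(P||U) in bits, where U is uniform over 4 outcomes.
0.2525 bits

U(i) = 1/4 for all i

D_KL(P||U) = Σ P(x) log₂(P(x) / (1/4))
           = Σ P(x) log₂(P(x)) + log₂(4)
           = log₂(4) - H(P)

H(P) = -Σ P(x) log₂(P(x)):
  -P(1)·log₂(P(1)) = -(0.5111)·log₂(0.5111) = 0.49491
  -P(2)·log₂(P(2)) = -(0.1124)·log₂(0.1124) = 0.35443
  -P(3)·log₂(P(3)) = -(0.2223)·log₂(0.2223) = 0.48226
  -P(4)·log₂(P(4)) = -(0.1542)·log₂(0.1542) = 0.41590
H(P) = 0.49491 + 0.35443 + 0.48226 + 0.41590 = 1.74750 bits

log₂(4) = 2.00000 bits

D_KL(P||U) = 2.00000 - 1.74750 = 0.25250 ≈ 0.2525 bits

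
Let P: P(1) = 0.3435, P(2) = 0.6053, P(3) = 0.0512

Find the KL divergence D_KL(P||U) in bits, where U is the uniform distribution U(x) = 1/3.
0.3975 bits

U(i) = 1/3 for all i

D_KL(P||U) = Σ P(x) log₂(P(x) / (1/3))
           = Σ P(x) log₂(P(x)) + log₂(3)
           = log₂(3) - H(P)

H(P) = -Σ P(x) log₂(P(x)):
  -P(1)·log₂(P(1)) = -(0.3435)·log₂(0.3435) = 0.52955
  -P(2)·log₂(P(2)) = -(0.6053)·log₂(0.6053) = 0.43841
  -P(3)·log₂(P(3)) = -(0.0512)·log₂(0.0512) = 0.21953
H(P) = 0.52955 + 0.43841 + 0.21953 = 1.18749 bits

log₂(3) = 1.58496 bits

D_KL(P||U) = 1.58496 - 1.18749 = 0.39747 ≈ 0.3975 bits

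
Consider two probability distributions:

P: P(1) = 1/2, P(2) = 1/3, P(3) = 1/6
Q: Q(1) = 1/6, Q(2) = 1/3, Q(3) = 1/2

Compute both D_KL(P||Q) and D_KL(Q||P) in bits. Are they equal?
D_KL(P||Q) = 0.5283 bits, D_KL(Q||P) = 0.5283 bits. Yes, in this case they are equal (although KL divergence is not symmetric in general).

D_KL(P||Q) = Σ P(x) log₂(P(x)/Q(x))

Computing term by term:
  P(1)·log₂(P(1)/Q(1)) = (1/2)·log₂((1/2)/(1/6)) = 0.79248
  P(2)·log₂(P(2)/Q(2)) = (1/3)·log₂((1/3)/(1/3)) = 0.00000
  P(3)·log₂(P(3)/Q(3)) = (1/6)·log₂((1/6)/(1/2)) = -0.26416

D_KL(P||Q) = 0.79248 + 0.00000 - 0.26416 = 0.52832 ≈ 0.5283 bits

D_KL(Q||P) = Σ Q(x) log₂(Q(x)/P(x))

Computing term by term:
  Q(1)·log₂(Q(1)/P(1)) = (1/6)·log₂((1/6)/(1/2)) = -0.26416
  Q(2)·log₂(Q(2)/P(2)) = (1/3)·log₂((1/3)/(1/3)) = 0.00000
  Q(3)·log₂(Q(3)/P(3)) = (1/2)·log₂((1/2)/(1/6)) = 0.79248

D_KL(Q||P) = -0.26416 + 0.00000 + 0.79248 = 0.52832 ≈ 0.5283 bits

These ARE equal here. Q is P with outcomes relabeled (Q(1) = P(3), Q(3) = P(1)) by a relabeling that is its own inverse, so the two sums contain exactly the same terms in a different order. This is a special case — KL divergence is not symmetric in general: D_KL(P||Q) ≠ D_KL(Q||P) for most P, Q.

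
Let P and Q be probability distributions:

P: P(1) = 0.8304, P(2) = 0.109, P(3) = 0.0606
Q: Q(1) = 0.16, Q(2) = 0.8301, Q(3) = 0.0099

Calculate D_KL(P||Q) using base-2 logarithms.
1.8120 bits

D_KL(P||Q) = Σ P(x) log₂(P(x)/Q(x))

Computing term by term:
  P(1)·log₂(P(1)/Q(1)) = 0.8304·log₂(0.8304/0.16) = 1.97281
  P(2)·log₂(P(2)/Q(2)) = 0.109·log₂(0.109/0.8301) = -0.31926
  P(3)·log₂(P(3)/Q(3)) = 0.0606·log₂(0.0606/0.0099) = 0.15840

D_KL(P||Q) = 1.97281 - 0.31926 + 0.15840 = 1.81195 ≈ 1.8120 bits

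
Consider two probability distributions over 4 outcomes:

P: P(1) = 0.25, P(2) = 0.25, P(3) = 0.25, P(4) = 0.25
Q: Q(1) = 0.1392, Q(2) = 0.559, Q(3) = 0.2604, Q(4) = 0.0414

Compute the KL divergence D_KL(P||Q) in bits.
0.5548 bits

D_KL(P||Q) = Σ P(x) log₂(P(x)/Q(x))

Computing term by term:
  P(1)·log₂(P(1)/Q(1)) = 0.25·log₂(0.25/0.1392) = 0.21119
  P(2)·log₂(P(2)/Q(2)) = 0.25·log₂(0.25/0.559) = -0.29023
  P(3)·log₂(P(3)/Q(3)) = 0.25·log₂(0.25/0.2604) = -0.01470
  P(4)·log₂(P(4)/Q(4)) = 0.25·log₂(0.25/0.0414) = 0.64856

D_KL(P||Q) = 0.21119 - 0.29023 - 0.01470 + 0.64856 = 0.55482 ≈ 0.5548 bits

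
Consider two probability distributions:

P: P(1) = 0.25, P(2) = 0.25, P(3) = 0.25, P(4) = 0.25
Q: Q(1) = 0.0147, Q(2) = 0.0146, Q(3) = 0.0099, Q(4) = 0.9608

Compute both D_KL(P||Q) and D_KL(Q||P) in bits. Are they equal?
D_KL(P||Q) = 2.7255 bits, D_KL(Q||P) = 1.7001 bits. No, they are not equal.

D_KL(P||Q) = Σ P(x) log₂(P(x)/Q(x))

Computing term by term:
  P(1)·log₂(P(1)/Q(1)) = 0.25·log₂(0.25/0.0147) = 1.02201
  P(2)·log₂(P(2)/Q(2)) = 0.25·log₂(0.25/0.0146) = 1.02447
  P(3)·log₂(P(3)/Q(3)) = 0.25·log₂(0.25/0.0099) = 1.16459
  P(4)·log₂(P(4)/Q(4)) = 0.25·log₂(0.25/0.9608) = -0.48558

D_KL(P||Q) = 1.02201 + 1.02447 + 1.16459 - 0.48558 = 2.72549 ≈ 2.7255 bits

D_KL(Q||P) = Σ Q(x) log₂(Q(x)/P(x))

Computing term by term:
  Q(1)·log₂(Q(1)/P(1)) = 0.0147·log₂(0.0147/0.25) = -0.06009
  Q(2)·log₂(Q(2)/P(2)) = 0.0146·log₂(0.0146/0.25) = -0.05983
  Q(3)·log₂(Q(3)/P(3)) = 0.0099·log₂(0.0099/0.25) = -0.04612
  Q(4)·log₂(Q(4)/P(4)) = 0.9608·log₂(0.9608/0.25) = 1.86617

D_KL(Q||P) = -0.06009 - 0.05983 - 0.04612 + 1.86617 = 1.70013 ≈ 1.7001 bits

These are NOT equal (difference: 1.0254 bits). KL divergence is asymmetric: D_KL(P||Q) ≠ D_KL(Q||P) in general.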